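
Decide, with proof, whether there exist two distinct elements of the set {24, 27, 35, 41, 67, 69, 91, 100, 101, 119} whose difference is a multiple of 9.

The pair (24, 69) works.

24 mod 9 = 6 and 69 mod 9 = 6, so 69 − 24 = 45 = 5·9.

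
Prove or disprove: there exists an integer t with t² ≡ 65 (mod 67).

t = 20

Take t = 20. Then 20² = 400 = 5·67 + 65, so 20² ≡ 65 (mod 67).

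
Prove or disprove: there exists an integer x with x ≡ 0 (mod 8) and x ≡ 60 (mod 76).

Here gcd(8, 76) = 4, and both 0 and 60 leave remainder 0 mod 4, so the system is consistent.
Put x = 0 + 8t, so we need 8t ≡ 60 (mod 76), equivalently (divide by 4) 2t ≡ 15 (mod 19).
Since 2·10 = 20 = 1·19 + 1, the inverse of 2 mod 19 is 10.
Therefore t ≡ 10·15 = 150 ≡ 17 (mod 19).
Then x = 0 + 8·17 = 136.
Check: 136 mod 8 = 0, 136 mod 76 = 60. ✓

x = 136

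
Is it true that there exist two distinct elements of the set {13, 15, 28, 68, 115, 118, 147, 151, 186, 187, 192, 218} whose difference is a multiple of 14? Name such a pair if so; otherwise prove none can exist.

No, no such pair exists.

Residues mod 14: 13↦13, 15↦1, 28↦0, 68↦12, 115↦3, 118↦6, 147↦7, 151↦11, 186↦4, 187↦5, 192↦10, 218↦8.
No residue repeats among the 12 elements, so no pair has difference ≡ 0 (mod 14).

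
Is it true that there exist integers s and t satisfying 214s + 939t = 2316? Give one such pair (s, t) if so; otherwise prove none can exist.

214 and 939 are coprime, so 214s + 939t ranges over all of ℤ.
Euclidean algorithm: 939 = 4·214 + 83, 214 = 2·83 + 48, 83 = 1·48 + 35, 48 = 1·35 + 13, 35 = 2·13 + 9, 13 = 1·9 + 4, 9 = 2·4 + 1, 4 = 4·1 + 0.
Unwinding: 1 = 9 − 2·4 = 9 − 2·(13 − 1·9) = −2·13 + 3·9 = −2·13 + 3·(35 − 2·13) = 3·35 − 8·13 = 3·35 − 8·(48 − 1·35) = −8·48 + 11·35 = −8·48 + 11·(83 − 1·48) = 11·83 − 19·48 = 11·83 − 19·(214 − 2·83) = −19·214 + 49·83 = −19·214 + 49·(939 − 4·214) = 49·939 − 215·214, i.e. 214·(-215) + 939·49 = 1.
Times 2316: 214·(-497940) + 939·113484 = 2316, so (-497940, 113484) solves it.
Shifting by a multiple of (939, −214) keeps it a solution: s = -497940 + 531·939 = 669, t = 113484 − 531·214 = -150.
Check: 214·669 + 939·(-150) = 143166 − 140850 = 2316. ✓

s = 669, t = -150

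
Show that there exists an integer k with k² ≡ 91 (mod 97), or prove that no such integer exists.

Take k = 73. Then 73² = 5329 = 54·97 + 91, so 73² ≡ 91 (mod 97).

k = 73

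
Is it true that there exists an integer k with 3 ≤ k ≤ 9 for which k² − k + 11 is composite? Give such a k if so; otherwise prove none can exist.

The values for k = 3, 4, …, 9 are 17, 23, 31, 41, 53, 67, 83, and each of these is prime.
So no value in the range makes the expression composite.

There is no such integer k in that range.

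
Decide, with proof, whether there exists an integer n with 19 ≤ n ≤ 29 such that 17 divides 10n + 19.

n = 27

For n = 19, 20, …, 26 the values 209, 219, 229, 239, 249, 259, 269, 279 are not multiples of 17. n = 27 works, since 10·27 + 19 = 289 = 17·17.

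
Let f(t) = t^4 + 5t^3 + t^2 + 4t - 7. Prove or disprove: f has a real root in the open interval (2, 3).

No such root exists.

The endpoint values f(2) = 61 and f(3) = 230 are both positive. Claim: f(t) > 0 for every t in (2, 3).
Substitute t = 2 + u, where 0 < u < 1 on the interval. Expanding, f(2 + u) = u^4 + 13u^3 + 55u^2 + 100u + 61.
The nonzero coefficients here are all positive, so for u > 0 every term is positive (or zero), and the constant term 61 is strictly positive.
Therefore f(t) > 0 throughout (2, 3), and f has no zero there.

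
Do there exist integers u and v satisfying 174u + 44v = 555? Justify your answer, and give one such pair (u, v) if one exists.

No such integers exist.

Both 174 and 44 are divisible by gcd(174, 44) = 2, hence so is any combination 174u + 44v.
However 555 leaves remainder 1 on division by 2.
So the equation is unsolvable over ℤ.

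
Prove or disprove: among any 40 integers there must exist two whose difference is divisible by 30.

True.

Each integer lies in one of the 30 residue classes modulo 30.
Placing 40 integers into 30 classes, some class receives at least two — say a and b.
Their difference a − b is then a multiple of 30.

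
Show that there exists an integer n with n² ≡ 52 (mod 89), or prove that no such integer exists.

Apply Euler's criterion with the prime 89: 52 is a quadratic residue iff 52^44 ≡ 1 (mod 89), and a non-residue iff it is ≡ −1.
Squaring successively (mod 89): 52^2 = 2704 ≡ 34; 52^4 ≡ 34² = 1156 ≡ 88; 52^8 ≡ 88² = 7744 ≡ 1; 52^16 ≡ 1² = 1 ≡ 1; 52^32 ≡ 1² = 1 ≡ 1.
Since 44 = 32 + 8 + 4, 52^44 ≡ 1 · 1 · 88; multiplying out mod 89: 1·1 = 1 ≡ 1, then 1·88 = 88 ≡ 88. Thus 52^44 ≡ 88 ≡ −1 (mod 89).
By Euler's criterion 52 is a quadratic non-residue mod 89: no n satisfies n² ≡ 52 (mod 89).

There is no such integer.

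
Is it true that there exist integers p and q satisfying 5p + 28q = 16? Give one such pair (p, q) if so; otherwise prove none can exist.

p = 20, q = -3

Since gcd(5, 28) = 1, every integer is an integer combination of 5 and 28.
Euclidean algorithm: 28 = 5·5 + 3, 5 = 1·3 + 2, 3 = 1·2 + 1, 2 = 2·1 + 0.
Working back up the chain: 1 = 3 − 1·2 = 3 − (5 − 1·3) = −5 + 2·3 = −5 + 2·(28 − 5·5) = 2·28 − 11·5. So 5·(-11) + 28·2 = 1.
Scaling by 16 gives the particular solution (p, q) = (-176, 32).
Shifting by a multiple of (28, −5) keeps it a solution: p = -176 + 7·28 = 20, q = 32 − 7·5 = -3.
Indeed 5·20 + 28·(-3) = 100 − 84 = 16.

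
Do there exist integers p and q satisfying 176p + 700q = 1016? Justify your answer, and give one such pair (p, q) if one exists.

p = 141, q = -34

Every value of 176p + 700q is a multiple of gcd(176, 700) = 4; since 4 ∣ 1016, solutions exist.
Dividing through by 4 reduces the equation to 44p + 175q = 254.
Run the Euclidean algorithm on 175 and 44: 175 = 3·44 + 43, 44 = 1·43 + 1, 43 = 43·1 + 0.
Unwinding: 1 = 44 − 1·43 = 44 − (175 − 3·44) = −175 + 4·44, i.e. 44·4 + 175·(-1) = 1.
Multiplying through by 254: p = 4·254 = 1016, q = (-1)·254 = -254 is a solution.
The general solution is p = 1016 + 175k, q = -254 − 44k; taking k = -5 gives the smaller pair p = 141, q = -34.
Check: 176·141 + 700·(-34) = 24816 − 23800 = 1016. ✓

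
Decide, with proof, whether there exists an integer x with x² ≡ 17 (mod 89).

x = 27

Take x = 27. Then 27² = 729 = 8·89 + 17, so 27² ≡ 17 (mod 89).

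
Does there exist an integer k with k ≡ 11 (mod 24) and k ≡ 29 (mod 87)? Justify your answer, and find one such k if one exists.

k = 203

Here gcd(24, 87) = 3, and both 11 and 29 leave remainder 2 mod 3, so the system is consistent.
Write k = 11 + 24t. Then 24t ≡ 29 − 11 ≡ 18 (mod 87); dividing through by 3 gives 8t ≡ 6 (mod 29).
Note 8·11 = 88 ≡ 1 (mod 29) (as 88 − 1 = 3·29), so 8⁻¹ ≡ 11.
Multiplying by 11: t ≡ 11·6 = 66 ≡ 8 (mod 29).
Then k = 11 + 24·8 = 203.
Verify: 203 = 8·24 + 11 and 203 = 2·87 + 29. ✓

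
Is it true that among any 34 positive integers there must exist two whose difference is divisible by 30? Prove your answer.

There are exactly 30 possible remainders on division by 30.
Since 34 > 30, two of the 34 integers must share a residue class by the pigeonhole principle; call them a and b.
Then a ≡ b (mod 30), i.e. 30 ∣ (a − b).

Yes.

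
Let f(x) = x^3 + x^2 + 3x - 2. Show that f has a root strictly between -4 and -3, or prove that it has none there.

Evaluate at the endpoints: f(-4) = -62, f(-3) = -29 — same sign (negative).
f'(x) = 3x^2 + 2x + 3 has discriminant 2² − 4·3·3 = -32 < 0, so f' has no real roots and is positive for every real x.
So f is strictly increasing; between -4 and -3 its values lie between f(-4) = -62 and f(-3) = -29, all negative. Therefore f has no root in (-4, -3).

f has no root in that interval.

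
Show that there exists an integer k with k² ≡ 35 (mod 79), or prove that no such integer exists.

No such integer exists.

Apply Euler's criterion with the prime 79: 35 is a quadratic residue iff 35^39 ≡ 1 (mod 79), and a non-residue iff it is ≡ −1.
Repeated squaring mod 79: 35^2 = 1225 ≡ 40; 35^4 ≡ 40² = 1600 ≡ 20; 35^8 ≡ 20² = 400 ≡ 5; 35^16 ≡ 5² = 25 ≡ 25; 35^32 ≡ 25² = 625 ≡ 72.
Since 39 = 32 + 4 + 2 + 1, 35^39 ≡ 72 · 20 · 40 · 35; multiplying out mod 79: 72·20 = 1440 ≡ 18, then 18·40 = 720 ≡ 9, then 9·35 = 315 ≡ 78. Thus 35^39 ≡ 78 ≡ −1 (mod 79).
By Euler's criterion 35 is a quadratic non-residue mod 79: no k satisfies k² ≡ 35 (mod 79).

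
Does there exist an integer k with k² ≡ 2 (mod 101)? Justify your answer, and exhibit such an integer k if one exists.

No, no such integer exists.

Apply Euler's criterion with the prime 101: 2 is a quadratic residue iff 2^50 ≡ 1 (mod 101), and a non-residue iff it is ≡ −1.
Repeated squaring mod 101: 2^2 = 4 ≡ 4; 2^4 ≡ 4² = 16 ≡ 16; 2^8 ≡ 16² = 256 ≡ 54; 2^16 ≡ 54² = 2916 ≡ 88; 2^32 ≡ 88² = 7744 ≡ 68.
Since 50 = 32 + 16 + 2, 2^50 ≡ 68 · 88 · 4; multiplying out mod 101: 68·88 = 5984 ≡ 25, then 25·4 = 100 ≡ 100. Thus 2^50 ≡ 100 ≡ −1 (mod 101).
The value −1 means 2 is a non-residue modulo 101, so k² ≡ 2 (mod 101) is impossible.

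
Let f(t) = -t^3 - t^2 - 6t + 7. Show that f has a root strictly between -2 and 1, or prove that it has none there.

Such a root exists.

f(-2) = 23 and f(1) = -1, which have opposite signs.
As a polynomial, f is continuous on every closed interval.
By the Intermediate Value Theorem, f takes the value 0 somewhere in the open interval.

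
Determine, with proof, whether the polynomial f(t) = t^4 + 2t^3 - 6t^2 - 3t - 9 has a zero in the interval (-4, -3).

Such a root exists.

f(-4) = 35 and f(-3) = -27, which have opposite signs.
f is continuous everywhere (it is a polynomial), in particular on [-4, -3].
By the Intermediate Value Theorem, f takes the value 0 somewhere in the open interval.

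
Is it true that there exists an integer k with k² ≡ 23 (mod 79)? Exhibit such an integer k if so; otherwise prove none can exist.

k = 55 works: 55² = 3025, and 3025 − 23 = 3002 = 38·79.

k = 55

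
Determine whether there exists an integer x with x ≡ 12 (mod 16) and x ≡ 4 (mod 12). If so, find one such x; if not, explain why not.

x = 28

Here gcd(16, 12) = 4, and both 12 and 4 leave remainder 0 mod 4, so the system is consistent.
Step through x = 12, 12 + 16, 12 + 2·16, …: the values 12, 28 reduce mod 12 to 0, 4. The value 28 hits 4.
Verify: 28 = 1·16 + 12 and 28 = 2·12 + 4. ✓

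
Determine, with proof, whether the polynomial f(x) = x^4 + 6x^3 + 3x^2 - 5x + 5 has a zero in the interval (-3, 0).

f(-3) = -34 and f(0) = 5, which have opposite signs.
As a polynomial, f is continuous on every closed interval.
By the Intermediate Value Theorem, f takes the value 0 somewhere in the open interval.

Such a root exists.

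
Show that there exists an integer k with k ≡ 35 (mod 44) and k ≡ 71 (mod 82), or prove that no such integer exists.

k = 563

The moduli are not coprime: gcd(44, 82) = 2. Compatibility requires 2 ∣ (71 − 35) = 36, which holds, so solutions exist.
Put k = 35 + 44t, so we need 44t ≡ 36 (mod 82), equivalently (divide by 2) 22t ≡ 18 (mod 41).
To invert 22 modulo 41: 41 = 1·22 + 19, 22 = 1·19 + 3, 19 = 6·3 + 1, 3 = 3·1 + 0, and unwinding, 1 = 19 − 6·3 = 19 − 6·(22 − 1·19) = −6·22 + 7·19 = −6·22 + 7·(41 − 1·22) = 7·41 − 13·22. Thus 22⁻¹ ≡ -13 ≡ 28 (mod 41).
Therefore t ≡ 28·18 = 504 ≡ 12 (mod 41).
Then k = 35 + 44·12 = 563.
Verify: 563 = 12·44 + 35 and 563 = 6·82 + 71. ✓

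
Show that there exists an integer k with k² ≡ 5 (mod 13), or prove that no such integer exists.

Squares mod 13 repeat after k = 6 (as (−k)² = k²); for k = 0..6 they are 0, 1, 4, 9, 3, 12, 10.
So the quadratic residues mod 13 are {0, 1, 3, 4, 9, 10, 12}, and 5 is not among them.
Therefore k² ≡ 5 (mod 13) has no solution.

There is no such integer.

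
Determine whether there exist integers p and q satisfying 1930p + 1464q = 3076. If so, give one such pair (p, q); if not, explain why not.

gcd(1930, 1464) = 2, and 2 divides 3076, so integer solutions exist.
Dividing through by 2 reduces the equation to 965p + 732q = 1538.
Run the Euclidean algorithm on 965 and 732: 965 = 1·732 + 233, 732 = 3·233 + 33, 233 = 7·33 + 2, 33 = 16·2 + 1, 2 = 2·1 + 0.
Back-substituting, 1 = 33 − 16·2 = 33 − 16·(233 − 7·33) = −16·233 + 113·33 = −16·233 + 113·(732 − 3·233) = 113·732 − 355·233 = 113·732 − 355·(965 − 1·732) = −355·965 + 468·732; that is, 965·(-355) + 732·468 = 1.
Times 1538: 965·(-545990) + 732·719784 = 1538, so (-545990, 719784) solves it.
Adding 746·732 to p and subtracting 746·965 from q gives the tidier solution (82, -106).
Check: 1930·82 + 1464·(-106) = 158260 − 155184 = 3076. ✓

p = 82, q = -106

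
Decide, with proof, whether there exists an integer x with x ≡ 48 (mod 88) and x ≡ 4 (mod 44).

x = 48

The moduli are not coprime: gcd(88, 44) = 44. Compatibility requires 44 ∣ (4 − 48) = -44, which holds, so solutions exist.
The smallest candidate x = 48 works directly: 48 ≡ 4 (mod 44).
Verify: 48 = 0·88 + 48 and 48 = 1·44 + 4. ✓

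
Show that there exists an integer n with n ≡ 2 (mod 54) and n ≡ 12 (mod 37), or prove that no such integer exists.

n = 974

Since 54 and 37 share no common factor, CRT says the pair of congruences has a solution (unique mod 1998).
Write n = 2 + 54t and require 2 + 54t ≡ 12 (mod 37), i.e. 54t ≡ 10 (mod 37).
54 ≡ 17 (mod 37), so this reads 17t ≡ 10 (mod 37). Since 17·24 = 408 = 11·37 + 1, the inverse of 17 mod 37 is 24.
Therefore t ≡ 24·10 = 240 ≡ 18 (mod 37).
Taking t = 18 gives n = 2 + 54·18 = 974.
Indeed 974 ≡ 2 (mod 54) and 974 ≡ 12 (mod 37).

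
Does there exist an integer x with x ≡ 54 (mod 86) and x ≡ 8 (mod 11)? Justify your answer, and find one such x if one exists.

Since 86 and 11 share no common factor, CRT says the pair of congruences has a solution (unique mod 946).
Write x = 54 + 86t and require 54 + 86t ≡ 8 (mod 11), i.e. 86t ≡ 9 (mod 11).
86 ≡ 9 (mod 11), so this reads 9t ≡ 9 (mod 11). Invert 9 mod 11 by the Euclidean algorithm: 11 = 1·9 + 2, 9 = 4·2 + 1, 2 = 2·1 + 0; back-substituting, 1 = 9 − 4·2 = 9 − 4·(11 − 1·9) = −4·11 + 5·9. Hence 9·5 ≡ 1, so 9⁻¹ ≡ 5 (mod 11).
Multiplying by 5: t ≡ 5·9 = 45 ≡ 1 (mod 11).
With t = 1: x = 54 + 86·1 = 140.
Check: 140 mod 86 = 54, 140 mod 11 = 8. ✓

x = 140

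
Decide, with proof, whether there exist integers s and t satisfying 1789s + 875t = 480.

s = 820, t = -1676

Since gcd(1789, 875) = 1, every integer is an integer combination of 1789 and 875.
Dividing repeatedly: 1789 = 2·875 + 39, 875 = 22·39 + 17, 39 = 2·17 + 5, 17 = 3·5 + 2, 5 = 2·2 + 1, 2 = 2·1 + 0.
Back-substituting, 1 = 5 − 2·2 = 5 − 2·(17 − 3·5) = −2·17 + 7·5 = −2·17 + 7·(39 − 2·17) = 7·39 − 16·17 = 7·39 − 16·(875 − 22·39) = −16·875 + 359·39 = −16·875 + 359·(1789 − 2·875) = 359·1789 − 734·875; that is, 1789·359 + 875·(-734) = 1.
Times 480: 1789·172320 + 875·(-352320) = 480, so (172320, -352320) solves it.
Subtracting 196·875 from s and adding 196·1789 to t gives the tidier solution (820, -1676).
Indeed 1789·820 + 875·(-1676) = 1466980 − 1466500 = 480.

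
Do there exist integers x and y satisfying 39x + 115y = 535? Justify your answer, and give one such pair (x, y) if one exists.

x = 55, y = -14

Since gcd(39, 115) = 1, every integer is an integer combination of 39 and 115.
Run the Euclidean algorithm on 115 and 39: 115 = 2·39 + 37, 39 = 1·37 + 2, 37 = 18·2 + 1, 2 = 2·1 + 0.
Back-substituting, 1 = 37 − 18·2 = 37 − 18·(39 − 1·37) = −18·39 + 19·37 = −18·39 + 19·(115 − 2·39) = 19·115 − 56·39; that is, 39·(-56) + 115·19 = 1.
Times 535: 39·(-29960) + 115·10165 = 535, so (-29960, 10165) solves it.
Shifting by a multiple of (115, −39) keeps it a solution: x = -29960 + 261·115 = 55, y = 10165 − 261·39 = -14.
Indeed 39·55 + 115·(-14) = 2145 − 1610 = 535.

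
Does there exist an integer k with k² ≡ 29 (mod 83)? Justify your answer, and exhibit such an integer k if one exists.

k = 19 works: 19² = 361, and 361 − 29 = 332 = 4·83.

k = 19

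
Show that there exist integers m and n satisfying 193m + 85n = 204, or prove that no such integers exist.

m = 68, n = -152

Since gcd(193, 85) = 1, every integer is an integer combination of 193 and 85.
Run the Euclidean algorithm on 193 and 85: 193 = 2·85 + 23, 85 = 3·23 + 16, 23 = 1·16 + 7, 16 = 2·7 + 2, 7 = 3·2 + 1, 2 = 2·1 + 0.
Working back up the chain: 1 = 7 − 3·2 = 7 − 3·(16 − 2·7) = −3·16 + 7·7 = −3·16 + 7·(23 − 1·16) = 7·23 − 10·16 = 7·23 − 10·(85 − 3·23) = −10·85 + 37·23 = −10·85 + 37·(193 − 2·85) = 37·193 − 84·85. So 193·37 + 85·(-84) = 1.
Multiplying through by 204: m = 37·204 = 7548, n = (-84)·204 = -17136 is a solution.
Subtracting 88·85 from m and adding 88·193 to n gives the tidier solution (68, -152).
Indeed 193·68 + 85·(-152) = 13124 − 12920 = 204.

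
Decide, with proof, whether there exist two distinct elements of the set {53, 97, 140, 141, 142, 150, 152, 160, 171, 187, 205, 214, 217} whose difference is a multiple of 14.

Two integers differ by a multiple of 14 exactly when they have the same residue mod 14. The residues are 53↦11, 97↦13, 140↦0, 141↦1, 142↦2, 150↦10, 152↦12, 160↦6, 171↦3, 187↦5, 205↦9, 214↦4, 217↦7.
No residue repeats among the 13 elements, so no pair has difference ≡ 0 (mod 14).

No such pair exists.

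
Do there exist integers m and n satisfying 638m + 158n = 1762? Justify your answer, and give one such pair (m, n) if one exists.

Every value of 638m + 158n is a multiple of gcd(638, 158) = 2; since 2 ∣ 1762, solutions exist.
Dividing through by 2 reduces the equation to 319m + 79n = 881.
Dividing repeatedly: 319 = 4·79 + 3, 79 = 26·3 + 1, 3 = 3·1 + 0.
Back-substituting, 1 = 79 − 26·3 = 79 − 26·(319 − 4·79) = −26·319 + 105·79; that is, 319·(-26) + 79·105 = 1.
Multiplying through by 881: m = (-26)·881 = -22906, n = 105·881 = 92505 is a solution.
Adding 290·79 to m and subtracting 290·319 from n gives the tidier solution (4, -5).
Check: 638·4 + 158·(-5) = 2552 − 790 = 1762. ✓

m = 4, n = -5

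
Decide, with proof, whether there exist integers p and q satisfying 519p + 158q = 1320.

p = 82, q = -261

519 and 158 are coprime, so 519p + 158q ranges over all of ℤ.
Dividing repeatedly: 519 = 3·158 + 45, 158 = 3·45 + 23, 45 = 1·23 + 22, 23 = 1·22 + 1, 22 = 22·1 + 0.
Unwinding: 1 = 23 − 1·22 = 23 − (45 − 1·23) = −45 + 2·23 = −45 + 2·(158 − 3·45) = 2·158 − 7·45 = 2·158 − 7·(519 − 3·158) = −7·519 + 23·158, i.e. 519·(-7) + 158·23 = 1.
Times 1320: 519·(-9240) + 158·30360 = 1320, so (-9240, 30360) solves it.
Adding 59·158 to p and subtracting 59·519 from q gives the tidier solution (82, -261).
Check: 519·82 + 158·(-261) = 42558 − 41238 = 1320. ✓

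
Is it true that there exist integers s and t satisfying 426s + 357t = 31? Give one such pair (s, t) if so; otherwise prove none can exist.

There are no such integers.

Both 426 and 357 are divisible by gcd(426, 357) = 3, hence so is any combination 426s + 357t.
But 31 = 3·10 + 1, so 3 ∤ 31.
Therefore 426s + 357t = 31 has no solution in integers.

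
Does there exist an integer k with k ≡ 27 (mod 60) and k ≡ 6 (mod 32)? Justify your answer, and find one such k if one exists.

gcd(60, 32) = 4. If k ≡ 27 (mod 60) and k ≡ 6 (mod 32), then k ≡ 27 (mod 4) and k ≡ 6 (mod 4).
These are incompatible: 27 − 6 = 21 is not divisible by 4.
So no integer satisfies both congruences.

No such integer exists.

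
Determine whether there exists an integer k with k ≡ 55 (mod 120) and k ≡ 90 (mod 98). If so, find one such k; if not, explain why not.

No, no such integer exists.

Both moduli are multiples of 2 = gcd(120, 98), so any solution would satisfy k ≡ 55 and k ≡ 90 modulo 2 simultaneously.
These are incompatible: 55 − 90 = -35 is not divisible by 2.
Hence the system has no solution.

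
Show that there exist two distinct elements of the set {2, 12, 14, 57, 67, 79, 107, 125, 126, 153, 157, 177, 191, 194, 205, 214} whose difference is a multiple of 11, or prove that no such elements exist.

Yes: 2 and 57.

2 mod 11 = 2 and 57 mod 11 = 2, so 57 − 2 = 55 = 5·11.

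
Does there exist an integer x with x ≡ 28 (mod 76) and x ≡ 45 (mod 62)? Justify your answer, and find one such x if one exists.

gcd(76, 62) = 2. If x ≡ 28 (mod 76) and x ≡ 45 (mod 62), then x ≡ 28 (mod 2) and x ≡ 45 (mod 2).
However 28 ≡ 0 and 45 ≡ 1 (mod 2), and 0 ≠ 1.
Hence the system has no solution.

There is no such integer.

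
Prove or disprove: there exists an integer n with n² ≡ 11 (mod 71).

There is no such integer.

71 is prime, so by Euler's criterion 11 is a square mod 71 iff 11^((71−1)/2) = 11^35 ≡ 1 (mod 71).
Squaring successively (mod 71): 11^2 = 121 ≡ 50; 11^4 ≡ 50² = 2500 ≡ 15; 11^8 ≡ 15² = 225 ≡ 12; 11^16 ≡ 12² = 144 ≡ 2; 11^32 ≡ 2² = 4 ≡ 4.
Since 35 = 32 + 2 + 1, 11^35 ≡ 4 · 50 · 11; multiplying out mod 71: 4·50 = 200 ≡ 58, then 58·11 = 638 ≡ 70. Thus 11^35 ≡ 70 ≡ −1 (mod 71).
By Euler's criterion 11 is a quadratic non-residue mod 71: no n satisfies n² ≡ 11 (mod 71).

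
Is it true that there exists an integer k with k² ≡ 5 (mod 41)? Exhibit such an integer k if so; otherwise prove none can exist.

k = 28 works: 28² = 784, and 784 − 5 = 779 = 19·41.

k = 28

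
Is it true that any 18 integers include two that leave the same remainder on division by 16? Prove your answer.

Yes.

Partition the integers by their residue mod 16; there are 16 classes.
Since 18 > 16, two of the 18 integers must share a residue class by the pigeonhole principle; call them a and b.
So a and b have equal remainders mod 16, which is exactly what was to be shown.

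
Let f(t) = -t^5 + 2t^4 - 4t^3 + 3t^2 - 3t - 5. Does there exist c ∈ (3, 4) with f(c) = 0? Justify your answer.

f has no root in that interval.

The endpoint values f(3) = -176 and f(4) = -737 are both negative. Claim: f(t) < 0 for every t in (3, 4).
Shift to the endpoint 3: with t = 3 + u (0 < u < 1), one computes f(3 + u) = -u^5 - 13u^4 - 70u^3 - 195u^2 - 282u - 176.
All 6 nonzero coefficients of this polynomial in u are negative; hence for u > 0 the value is a sum of negative terms (the constant -176 among them).
So f is strictly negative on (3, 4); no root exists in the interval.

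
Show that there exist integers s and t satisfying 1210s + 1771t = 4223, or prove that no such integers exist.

Any value of 1210s + 1771t is a multiple of gcd(1210, 1771) = 11.
However 4223 leaves remainder 10 on division by 11.
So the equation is unsolvable over ℤ.

No, no such integers exist.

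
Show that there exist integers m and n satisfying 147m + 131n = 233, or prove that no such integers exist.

m = 121, n = -134

147 and 131 are coprime, so 147m + 131n ranges over all of ℤ.
Dividing repeatedly: 147 = 1·131 + 16, 131 = 8·16 + 3, 16 = 5·3 + 1, 3 = 3·1 + 0.
Unwinding: 1 = 16 − 5·3 = 16 − 5·(131 − 8·16) = −5·131 + 41·16 = −5·131 + 41·(147 − 1·131) = 41·147 − 46·131, i.e. 147·41 + 131·(-46) = 1.
Multiplying through by 233: m = 41·233 = 9553, n = (-46)·233 = -10718 is a solution.
The general solution is m = 9553 + 131k, n = -10718 − 147k; taking k = -72 gives the smaller pair m = 121, n = -134.
Check: 147·121 + 131·(-134) = 17787 − 17554 = 233. ✓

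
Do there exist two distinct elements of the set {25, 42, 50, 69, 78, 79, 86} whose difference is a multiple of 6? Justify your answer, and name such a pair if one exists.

Yes: 25 and 79.

25 mod 6 = 1 and 79 mod 6 = 1, so 79 − 25 = 54 = 9·6.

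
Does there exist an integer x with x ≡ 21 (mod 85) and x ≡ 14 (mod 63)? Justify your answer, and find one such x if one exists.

x = 1211

gcd(85, 63) = 1, so the Chinese Remainder Theorem guarantees exactly one residue class mod 5355 satisfying both.
Any solution of the first congruence is x = 21 + 85t; substituting into the second, 85t ≡ 14 − 21 ≡ 56 (mod 63).
85 ≡ 22 (mod 63), so this reads 22t ≡ 56 (mod 63). Note 22·43 = 946 ≡ 1 (mod 63) (as 946 − 1 = 15·63), so 22⁻¹ ≡ 43.
Multiplying by 43: t ≡ 43·56 = 2408 ≡ 14 (mod 63).
Taking t = 14 gives x = 21 + 85·14 = 1211.
Verify: 1211 = 14·85 + 21 and 1211 = 19·63 + 14. ✓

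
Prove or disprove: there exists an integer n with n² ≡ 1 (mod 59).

Take n = 1. Then 1² = 1, and since 0 ≤ 1 < 59 this is already reduced: 1² ≡ 1 (mod 59).

n = 1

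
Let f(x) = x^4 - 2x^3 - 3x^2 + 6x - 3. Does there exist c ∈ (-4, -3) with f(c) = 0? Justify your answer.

No such root exists.

The endpoint values f(-4) = 309 and f(-3) = 87 are both positive. Claim: f(x) > 0 for every x in (-4, -3).
Substitute x = -3 − u, where 0 < u < 1 on the interval. Expanding, f(-3 − u) = u^4 + 14u^3 + 69u^2 + 138u + 87.
The nonzero coefficients here are all positive, so for u > 0 every term is positive (or zero), and the constant term 87 is strictly positive.
Therefore f(x) > 0 throughout (-4, -3), and f has no zero there.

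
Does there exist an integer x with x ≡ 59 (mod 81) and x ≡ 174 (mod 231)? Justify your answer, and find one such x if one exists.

No such integer exists.

gcd(81, 231) = 3. If x ≡ 59 (mod 81) and x ≡ 174 (mod 231), then x ≡ 59 (mod 3) and x ≡ 174 (mod 3).
But 59 mod 3 = 2 while 174 mod 3 = 0, a contradiction.
Therefore no such x exists.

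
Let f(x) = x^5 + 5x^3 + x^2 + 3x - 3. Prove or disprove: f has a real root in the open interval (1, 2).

f(1) = 7 and f(2) = 79, both positive, so a sign-change argument is unavailable; we show f keeps this sign on the whole interval.
Shift to the endpoint 1: with x = 1 + u (0 < u < 1), one computes f(1 + u) = u^5 + 5u^4 + 15u^3 + 26u^2 + 25u + 7.
All 6 nonzero coefficients of this polynomial in u are positive; hence for u > 0 the value is a sum of positive terms (the constant 7 among them).
So f is strictly positive on (1, 2); no root exists in the interval.

No such root exists.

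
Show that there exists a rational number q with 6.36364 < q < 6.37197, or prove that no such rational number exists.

q = 121/19

Look for a denominator N such that an integer falls strictly between N·6.36364 and N·6.37197. N = 19 works: 19·6.36364 = 120.90916 < 121 < 121.06743 = 19·6.37197.
Dividing back, 6.36364 < 121/19 < 6.37197, and 121/19 is rational.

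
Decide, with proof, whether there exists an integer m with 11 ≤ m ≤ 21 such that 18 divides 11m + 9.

There is no such integer m in that range.

For m = 11, 12, …, 21 the values of 11m + 9 modulo 18 are 4, 15, 8, 1, 12, 5, 16, 9, 2, 13, 6 respectively.
Since 0 is absent from this list, 18 ∤ 11m + 9 for every m with 11 ≤ m ≤ 21.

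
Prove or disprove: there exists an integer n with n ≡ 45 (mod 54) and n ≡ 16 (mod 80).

No such integer exists.

gcd(54, 80) = 2. If n ≡ 45 (mod 54) and n ≡ 16 (mod 80), then n ≡ 45 (mod 2) and n ≡ 16 (mod 2).
These are incompatible: 45 − 16 = 29 is not divisible by 2.
Therefore no such n exists.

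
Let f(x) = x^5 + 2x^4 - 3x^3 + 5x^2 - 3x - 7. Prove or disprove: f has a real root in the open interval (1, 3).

Yes, f has a root in the interval.

f(1) = -5 and f(3) = 353, which have opposite signs.
Since f is a polynomial it is continuous on [1, 3].
By the Intermediate Value Theorem f must vanish at some point of (1, 3).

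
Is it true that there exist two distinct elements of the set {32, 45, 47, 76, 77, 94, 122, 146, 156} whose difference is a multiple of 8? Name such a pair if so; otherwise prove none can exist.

Both 45 and 77 leave remainder 5 on division by 8; their difference 32 = 4·8 is a multiple of 8.

45 and 77 are such a pair.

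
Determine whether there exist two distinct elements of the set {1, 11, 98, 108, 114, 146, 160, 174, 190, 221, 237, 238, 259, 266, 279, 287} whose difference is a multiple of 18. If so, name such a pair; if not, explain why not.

There is no such pair.

Residues mod 18: 1↦1, 11↦11, 98↦8, 108↦0, 114↦6, 146↦2, 160↦16, 174↦12, 190↦10, 221↦5, 237↦3, 238↦4, 259↦7, 266↦14, 279↦9, 287↦17.
No residue repeats among the 16 elements, so no pair has difference ≡ 0 (mod 18).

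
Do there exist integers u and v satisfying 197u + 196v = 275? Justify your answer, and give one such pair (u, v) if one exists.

u = 79, v = -78

Since gcd(197, 196) = 1, every integer is an integer combination of 197 and 196.
Run the Euclidean algorithm on 197 and 196: 197 = 1·196 + 1, 196 = 196·1 + 0.
Unwinding: 1 = 197 − 1·196, i.e. 197·1 + 196·(-1) = 1.
Multiplying through by 275: u = 1·275 = 275, v = (-1)·275 = -275 is a solution.
Shifting by a multiple of (196, −197) keeps it a solution: u = 275 − 1·196 = 79, v = -275 + 1·197 = -78.
Check: 197·79 + 196·(-78) = 15563 − 15288 = 275. ✓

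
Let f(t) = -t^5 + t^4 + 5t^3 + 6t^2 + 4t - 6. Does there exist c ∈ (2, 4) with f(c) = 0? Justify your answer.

f(2) = 50 and f(4) = -342, which have opposite signs.
f is continuous everywhere (it is a polynomial), in particular on [2, 4].
By the Intermediate Value Theorem f must vanish at some point of (2, 4).

Yes, such a c exists.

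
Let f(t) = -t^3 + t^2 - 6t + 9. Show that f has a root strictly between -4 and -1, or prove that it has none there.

No such root exists.

Evaluate at the endpoints: f(-4) = 113, f(-1) = 17 — same sign (positive).
The derivative f'(t) = -3t^2 + 2t - 6 is a quadratic with discriminant 2² − 4·(-3)·(-6) = -68 < 0; it never vanishes, so it is always negative (sign of the leading coefficient).
Hence f is strictly decreasing on ℝ, and in particular on [-4, -1]. A strictly monotone function with same-sign endpoint values stays positive on the whole interval, so f has no zero in (-4, -1).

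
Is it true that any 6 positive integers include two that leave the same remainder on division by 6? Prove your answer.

Try 6 consecutive integers, 22, 23, …, 27. Their remainders mod 6 are 4, 5, 0, 1, 2, 3 — pairwise different, as any 6 ≤ 6 consecutive integers have distinct residues.
So no two of them leave the same remainder on division by 6; the claim fails for this set.

No, the set {22, 23, 24, 25, 26, 27} is a counterexample.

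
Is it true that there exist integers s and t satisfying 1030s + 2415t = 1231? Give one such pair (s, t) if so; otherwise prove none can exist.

Any value of 1030s + 2415t is a multiple of gcd(1030, 2415) = 5.
But 1231 is not a multiple of 5 (it leaves remainder 1).
So the equation is unsolvable over ℤ.

No such integers exist.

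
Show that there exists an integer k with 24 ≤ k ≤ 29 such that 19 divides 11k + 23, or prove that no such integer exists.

Try k = 29: 11·29 + 23 = 342 = 18·19, which is divisible by 19.

k = 29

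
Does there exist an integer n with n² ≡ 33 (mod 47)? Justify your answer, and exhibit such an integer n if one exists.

There is no such integer.

Apply Euler's criterion with the prime 47: 33 is a quadratic residue iff 33^23 ≡ 1 (mod 47), and a non-residue iff it is ≡ −1.
Repeated squaring mod 47: 33^2 = 1089 ≡ 8; 33^4 ≡ 8² = 64 ≡ 17; 33^8 ≡ 17² = 289 ≡ 7; 33^16 ≡ 7² = 49 ≡ 2.
Since 23 = 16 + 4 + 2 + 1, 33^23 ≡ 2 · 17 · 8 · 33; multiplying out mod 47: 2·17 = 34 ≡ 34, then 34·8 = 272 ≡ 37, then 37·33 = 1221 ≡ 46. Thus 33^23 ≡ 46 ≡ −1 (mod 47).
By Euler's criterion 33 is a quadratic non-residue mod 47: no n satisfies n² ≡ 33 (mod 47).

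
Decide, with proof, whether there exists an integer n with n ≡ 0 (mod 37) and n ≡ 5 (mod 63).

gcd(37, 63) = 1, so the Chinese Remainder Theorem guarantees exactly one residue class mod 2331 satisfying both.
Write n = 0 + 37t and require 0 + 37t ≡ 5 (mod 63), i.e. 37t ≡ 5 (mod 63).
To invert 37 modulo 63: 63 = 1·37 + 26, 37 = 1·26 + 11, 26 = 2·11 + 4, 11 = 2·4 + 3, 4 = 1·3 + 1, 3 = 3·1 + 0, and unwinding, 1 = 4 − 1·3 = 4 − (11 − 2·4) = −11 + 3·4 = −11 + 3·(26 − 2·11) = 3·26 − 7·11 = 3·26 − 7·(37 − 1·26) = −7·37 + 10·26 = −7·37 + 10·(63 − 1·37) = 10·63 − 17·37. Thus 37⁻¹ ≡ -17 ≡ 46 (mod 63).
Multiplying by 46: t ≡ 46·5 = 230 ≡ 41 (mod 63).
With t = 41: n = 0 + 37·41 = 1517.
Indeed 1517 ≡ 0 (mod 37) and 1517 ≡ 5 (mod 63).

n = 1517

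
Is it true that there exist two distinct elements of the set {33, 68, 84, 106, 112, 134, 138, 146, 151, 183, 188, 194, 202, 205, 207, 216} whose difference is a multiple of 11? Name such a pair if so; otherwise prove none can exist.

The pair (68, 112) works.

Reduce each element mod 11: 33↦0, 68↦2, 84↦7, 106↦7, 112↦2, 134↦2, 138↦6, 146↦3, 151↦8, 183↦7, 188↦1, 194↦7, 202↦4, 205↦7, 207↦9, 216↦7. The residue 2 repeats (at 68 and 112), and 112 − 68 = 44 = 4·11.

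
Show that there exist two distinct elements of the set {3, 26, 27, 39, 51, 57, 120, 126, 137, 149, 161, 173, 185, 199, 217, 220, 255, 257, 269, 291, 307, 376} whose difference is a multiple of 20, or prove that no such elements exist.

Reduce each element mod 20: 3↦3, 26↦6, 27↦7, 39↦19, 51↦11, 57↦17, 120↦0, 126↦6, 137↦17, 149↦9, 161↦1, 173↦13, 185↦5, 199↦19, 217↦17, 220↦0, 255↦15, 257↦17, 269↦9, 291↦11, 307↦7, 376↦16. The residue 6 repeats (at 26 and 126), and 126 − 26 = 100 = 5·20.

The pair (26, 126) works.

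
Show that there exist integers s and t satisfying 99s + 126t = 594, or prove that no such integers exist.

s = 6, t = 0

Since gcd(99, 126) = 9 and 594 = 9·66, Bézout's identity guarantees a solution.
Dividing through by 9 reduces the equation to 11s + 14t = 66.
Euclidean algorithm: 14 = 1·11 + 3, 11 = 3·3 + 2, 3 = 1·2 + 1, 2 = 2·1 + 0.
Unwinding: 1 = 3 − 1·2 = 3 − (11 − 3·3) = −11 + 4·3 = −11 + 4·(14 − 1·11) = 4·14 − 5·11, i.e. 11·(-5) + 14·4 = 1.
Times 66: 11·(-330) + 14·264 = 66, so (-330, 264) solves it.
The general solution is s = -330 + 14k, t = 264 − 11k; taking k = 24 gives the smaller pair s = 6, t = 0.
Check: 99·6 + 126·0 = 594 + 0 = 594. ✓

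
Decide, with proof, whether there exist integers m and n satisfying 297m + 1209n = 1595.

No, no such integers exist.

Both 297 and 1209 are divisible by gcd(297, 1209) = 3, hence so is any combination 297m + 1209n.
But 1595 is not a multiple of 3 (it leaves remainder 2).
So the equation is unsolvable over ℤ.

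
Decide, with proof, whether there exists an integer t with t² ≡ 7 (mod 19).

t = 8 works: 8² = 64, and 64 − 7 = 57 = 3·19.

t = 8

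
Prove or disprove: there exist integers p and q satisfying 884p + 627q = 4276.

Since gcd(884, 627) = 1, every integer is an integer combination of 884 and 627.
Euclidean algorithm: 884 = 1·627 + 257, 627 = 2·257 + 113, 257 = 2·113 + 31, 113 = 3·31 + 20, 31 = 1·20 + 11, 20 = 1·11 + 9, 11 = 1·9 + 2, 9 = 4·2 + 1, 2 = 2·1 + 0.
Working back up the chain: 1 = 9 − 4·2 = 9 − 4·(11 − 1·9) = −4·11 + 5·9 = −4·11 + 5·(20 − 1·11) = 5·20 − 9·11 = 5·20 − 9·(31 − 1·20) = −9·31 + 14·20 = −9·31 + 14·(113 − 3·31) = 14·113 − 51·31 = 14·113 − 51·(257 − 2·113) = −51·257 + 116·113 = −51·257 + 116·(627 − 2·257) = 116·627 − 283·257 = 116·627 − 283·(884 − 1·627) = −283·884 + 399·627. So 884·(-283) + 627·399 = 1.
Scaling by 4276 gives the particular solution (p, q) = (-1210108, 1706124).
Adding 1930·627 to p and subtracting 1930·884 from q gives the tidier solution (2, 4).
Check: 884·2 + 627·4 = 1768 + 2508 = 4276. ✓

p = 2, q = 4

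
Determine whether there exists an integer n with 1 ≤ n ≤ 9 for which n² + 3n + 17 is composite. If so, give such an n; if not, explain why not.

At n = 5: 5² + 3·5 + 17 = 57 = 3·19, which is composite.

n = 5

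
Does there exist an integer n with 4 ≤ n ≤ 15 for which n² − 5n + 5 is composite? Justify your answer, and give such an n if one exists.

At n = 15: 15² − 5·15 + 5 = 155 = 5·31, which is composite.

n = 15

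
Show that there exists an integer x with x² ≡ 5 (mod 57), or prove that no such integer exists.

Work modulo the divisor 3 of 57. If x² ≡ 5 (mod 57) then x² ≡ 2 (mod 3).
Since (3 − x)² ≡ x² (mod 3), it suffices to square x = 0, 1, …, 1: the residues are 0, 1.
So the quadratic residues mod 3 are {0, 1}, and 2 is not among them.
Therefore x² ≡ 5 (mod 57) has no solution.

There is no such integer.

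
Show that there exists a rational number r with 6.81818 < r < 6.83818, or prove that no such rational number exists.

r = 41/6

Multiplying by 6: 6·6.81818 = 40.90908 and 6·6.83818 = 41.02908, so the integer 41 lies strictly between them.
Dividing back, 6.81818 < 41/6 < 6.83818, and 41/6 is rational.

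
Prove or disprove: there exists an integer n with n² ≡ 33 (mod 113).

Apply Euler's criterion with the prime 113: 33 is a quadratic residue iff 33^56 ≡ 1 (mod 113), and a non-residue iff it is ≡ −1.
Squaring successively (mod 113): 33^2 = 1089 ≡ 72; 33^4 ≡ 72² = 5184 ≡ 99; 33^8 ≡ 99² = 9801 ≡ 83; 33^16 ≡ 83² = 6889 ≡ 109; 33^32 ≡ 109² = 11881 ≡ 16.
Since 56 = 32 + 16 + 8, 33^56 ≡ 16 · 109 · 83; multiplying out mod 113: 16·109 = 1744 ≡ 49, then 49·83 = 4067 ≡ 112. Thus 33^56 ≡ 112 ≡ −1 (mod 113).
By Euler's criterion 33 is a quadratic non-residue mod 113: no n satisfies n² ≡ 33 (mod 113).

There is no such integer.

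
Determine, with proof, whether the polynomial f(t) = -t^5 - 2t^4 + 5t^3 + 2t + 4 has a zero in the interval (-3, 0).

Yes, f has a root in the interval.

f(-3) = -56 and f(0) = 4, which have opposite signs.
As a polynomial, f is continuous on every closed interval.
By the Intermediate Value Theorem f must vanish at some point of (-3, 0).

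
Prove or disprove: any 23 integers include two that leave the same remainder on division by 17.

There are exactly 17 possible remainders on division by 17.
Since 23 > 17, two of the 23 integers must share a residue class by the pigeonhole principle; call them a and b.
So a and b have equal remainders mod 17, which is exactly what was to be shown.

True.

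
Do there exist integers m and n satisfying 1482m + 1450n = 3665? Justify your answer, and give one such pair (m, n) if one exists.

No, no such integers exist.

Any value of 1482m + 1450n is a multiple of gcd(1482, 1450) = 2.
But 3665 = 2·1832 + 1, so 2 ∤ 3665.
So the equation is unsolvable over ℤ.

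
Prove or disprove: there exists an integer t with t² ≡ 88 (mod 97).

t = 31 works: 31² = 961, and 961 − 88 = 873 = 9·97.

t = 31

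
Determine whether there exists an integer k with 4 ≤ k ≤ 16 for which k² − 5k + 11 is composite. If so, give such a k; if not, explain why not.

k = 11

At k = 11: 11² − 5·11 + 11 = 77 = 7·11, which is composite.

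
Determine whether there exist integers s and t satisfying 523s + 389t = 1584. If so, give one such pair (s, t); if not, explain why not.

s = 186, t = -246

Since gcd(523, 389) = 1, every integer is an integer combination of 523 and 389.
Run the Euclidean algorithm on 523 and 389: 523 = 1·389 + 134, 389 = 2·134 + 121, 134 = 1·121 + 13, 121 = 9·13 + 4, 13 = 3·4 + 1, 4 = 4·1 + 0.
Back-substituting, 1 = 13 − 3·4 = 13 − 3·(121 − 9·13) = −3·121 + 28·13 = −3·121 + 28·(134 − 1·121) = 28·134 − 31·121 = 28·134 − 31·(389 − 2·134) = −31·389 + 90·134 = −31·389 + 90·(523 − 1·389) = 90·523 − 121·389; that is, 523·90 + 389·(-121) = 1.
Scaling by 1584 gives the particular solution (s, t) = (142560, -191664).
The general solution is s = 142560 + 389k, t = -191664 − 523k; taking k = -366 gives the smaller pair s = 186, t = -246.
Check: 523·186 + 389·(-246) = 97278 − 95694 = 1584. ✓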